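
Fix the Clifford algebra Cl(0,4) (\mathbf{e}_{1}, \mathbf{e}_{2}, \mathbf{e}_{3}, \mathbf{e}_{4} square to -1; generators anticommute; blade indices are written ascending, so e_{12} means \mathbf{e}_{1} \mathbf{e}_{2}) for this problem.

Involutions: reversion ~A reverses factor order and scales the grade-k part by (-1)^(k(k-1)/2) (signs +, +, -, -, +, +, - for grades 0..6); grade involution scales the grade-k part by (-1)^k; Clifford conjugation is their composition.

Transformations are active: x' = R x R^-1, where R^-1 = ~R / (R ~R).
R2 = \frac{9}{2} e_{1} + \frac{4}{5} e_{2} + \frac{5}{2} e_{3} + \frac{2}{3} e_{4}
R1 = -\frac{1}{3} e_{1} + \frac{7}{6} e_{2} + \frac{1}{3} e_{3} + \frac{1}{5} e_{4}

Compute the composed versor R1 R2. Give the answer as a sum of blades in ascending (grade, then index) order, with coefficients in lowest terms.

Distribute over the terms of R1 (each basis-blade product reordered to ascending indices, repeated generators contracted through their squares):
(-\frac{1}{3} e_{1}) R2 = \frac{3}{2} - \frac{4}{15} e_{12} - \frac{5}{6} e_{13} - \frac{2}{9} e_{14}
(\frac{7}{6} e_{2}) R2 = -\frac{14}{15} - \frac{21}{4} e_{12} + \frac{35}{12} e_{23} + \frac{7}{9} e_{24}
(\frac{1}{3} e_{3}) R2 = -\frac{5}{6} - \frac{3}{2} e_{13} - \frac{4}{15} e_{23} + \frac{2}{9} e_{34}
(\frac{1}{5} e_{4}) R2 = -\frac{2}{15} - \frac{9}{10} e_{14} - \frac{4}{25} e_{24} - \frac{1}{2} e_{34}
Summing the partial products and collecting blades:
Answer: -\frac{2}{5} - \frac{331}{60} e_{12} - \frac{7}{3} e_{13} - \frac{101}{90} e_{14} + \frac{53}{20} e_{23} + \frac{139}{225} e_{24} - \frac{5}{18} e_{34}


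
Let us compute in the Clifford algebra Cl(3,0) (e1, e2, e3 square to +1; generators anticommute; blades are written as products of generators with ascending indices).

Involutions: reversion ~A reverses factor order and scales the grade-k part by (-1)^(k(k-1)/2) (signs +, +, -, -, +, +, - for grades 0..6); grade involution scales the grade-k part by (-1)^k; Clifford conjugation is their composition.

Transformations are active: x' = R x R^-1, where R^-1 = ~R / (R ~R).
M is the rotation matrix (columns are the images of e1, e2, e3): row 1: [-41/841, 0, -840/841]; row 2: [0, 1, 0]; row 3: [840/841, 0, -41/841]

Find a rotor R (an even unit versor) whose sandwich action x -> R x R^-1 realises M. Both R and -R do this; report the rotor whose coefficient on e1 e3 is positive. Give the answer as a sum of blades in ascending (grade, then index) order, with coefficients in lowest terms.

Method: write R = a + b12*e1 e2 + b13*e1 e3 + b23*e2 e3 with a^2 + b12^2 + b13^2 + b23^2 = 1 (so R^-1 = ~R). Expanding the columns R e_j ~R gives tr M = 4a^2 - 1 and, from the antisymmetric part, M21 - M12 = -4a*b12, M13 - M31 = 4a*b13, M32 - M23 = -4a*b23.
Here tr M = 759/841, so a^2 = (1 + tr M)/4 = 400/841 and a = ±20/29. Taking a = 20/29: M21 - M12 = 0, M13 - M31 = -1680/841, M32 - M23 = 0, giving b12 = 0, b13 = -21/29, b23 = 0, i.e. R = 20/29 - 21/29*e1 e3.
Its e1 e3 coefficient is negative, so report the other preimage -R.
Answer: -20/29 + 21/29*e1 e3. Why the constraint matters: R and -R act identically through the sandwich — M has trace 759/841 either way — so only the sign condition on e1 e3 picks one of the two preimages.


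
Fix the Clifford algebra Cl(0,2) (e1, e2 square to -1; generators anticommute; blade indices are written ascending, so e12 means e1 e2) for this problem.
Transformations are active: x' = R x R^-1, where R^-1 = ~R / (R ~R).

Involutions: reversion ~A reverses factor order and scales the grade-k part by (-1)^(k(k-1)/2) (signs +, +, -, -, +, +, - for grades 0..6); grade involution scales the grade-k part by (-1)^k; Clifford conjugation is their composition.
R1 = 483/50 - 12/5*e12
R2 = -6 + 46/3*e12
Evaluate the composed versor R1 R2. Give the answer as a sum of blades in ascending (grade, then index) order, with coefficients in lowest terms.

Distribute over the terms of R1 (each basis-blade product reordered to ascending indices, repeated generators contracted through their squares):
(483/50) R2 = -1449/25 + 3703/25*e12
(-12/5*e12) R2 = 184/5 + 72/5*e12
Summing the partial products and collecting blades:
Answer: -529/25 + 4063/25*e12


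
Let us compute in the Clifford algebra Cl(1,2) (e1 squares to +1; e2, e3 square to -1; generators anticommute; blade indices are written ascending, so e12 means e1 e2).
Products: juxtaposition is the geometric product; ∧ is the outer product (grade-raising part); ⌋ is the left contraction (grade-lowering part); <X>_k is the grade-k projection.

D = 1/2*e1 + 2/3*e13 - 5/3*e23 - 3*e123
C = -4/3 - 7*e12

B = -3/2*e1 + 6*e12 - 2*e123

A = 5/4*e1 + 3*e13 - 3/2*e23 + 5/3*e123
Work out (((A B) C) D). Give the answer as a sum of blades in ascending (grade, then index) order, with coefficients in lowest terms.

step 1: 35/24 - 3*e1 + 27/2*e2 + 29/2*e3 - 9*e13 + 13*e23 + 9/4*e123
step 2: -35/18 - 181/2*e1 + 3*e2 - 421/12*e3 - 245/24*e12 - 79*e13 + 137/3*e23 - 209/2*e123
step 3: -12071/36 - 2215/36*e1 - 14941/144*e2 + 355/24*e3 - 199/36*e12 - 1055/108*e13 + 6191/27*e23 + 355/2*e123
Answer: -12071/36 - 2215/36*e1 - 14941/144*e2 + 355/24*e3 - 199/36*e12 - 1055/108*e13 + 6191/27*e23 + 355/2*e123


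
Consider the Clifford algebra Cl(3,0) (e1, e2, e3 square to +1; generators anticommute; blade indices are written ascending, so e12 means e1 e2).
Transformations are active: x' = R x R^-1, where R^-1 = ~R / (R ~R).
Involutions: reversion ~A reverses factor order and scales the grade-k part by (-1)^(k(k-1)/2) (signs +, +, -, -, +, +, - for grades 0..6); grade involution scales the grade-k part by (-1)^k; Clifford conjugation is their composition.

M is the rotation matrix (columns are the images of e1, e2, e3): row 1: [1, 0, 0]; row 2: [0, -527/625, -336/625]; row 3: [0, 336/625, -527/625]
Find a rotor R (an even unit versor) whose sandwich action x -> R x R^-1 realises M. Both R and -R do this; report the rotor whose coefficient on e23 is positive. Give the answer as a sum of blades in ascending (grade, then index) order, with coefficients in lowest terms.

Method: write R = a + b12*e12 + b13*e13 + b23*e23 with a^2 + b12^2 + b13^2 + b23^2 = 1 (so R^-1 = ~R). Expanding the columns R e_j ~R gives tr M = 4a^2 - 1 and, from the antisymmetric part, M21 - M12 = -4a*b12, M13 - M31 = 4a*b13, M32 - M23 = -4a*b23.
Here tr M = -429/625, so a^2 = (1 + tr M)/4 = 49/625 and a = ±7/25. Taking a = 7/25: M21 - M12 = 0, M13 - M31 = 0, M32 - M23 = 672/625, giving b12 = 0, b13 = 0, b23 = -24/25, i.e. R = 7/25 - 24/25*e23.
Its e23 coefficient is negative, so report the other preimage -R.
Answer: -7/25 + 24/25*e23. Why the constraint matters: R and -R act identically through the sandwich — M has trace -429/625 either way — so only the sign condition on e23 picks one of the two preimages.


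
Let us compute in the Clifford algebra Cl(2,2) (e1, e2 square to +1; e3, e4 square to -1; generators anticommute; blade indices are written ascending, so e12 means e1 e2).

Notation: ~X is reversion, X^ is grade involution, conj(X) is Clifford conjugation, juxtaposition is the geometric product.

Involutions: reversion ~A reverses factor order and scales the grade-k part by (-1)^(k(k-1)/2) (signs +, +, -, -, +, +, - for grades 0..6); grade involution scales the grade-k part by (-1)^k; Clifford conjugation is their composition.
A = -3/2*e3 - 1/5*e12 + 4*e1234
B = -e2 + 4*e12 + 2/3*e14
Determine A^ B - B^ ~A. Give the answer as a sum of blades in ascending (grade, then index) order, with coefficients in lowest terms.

first term: 4/5 + 1/5*e1 + 25/6*e23 + 2/15*e24 - 16*e34 + 6*e123 - 5*e134
second term: -4/5 - 1/5*e1 + 7/6*e23 + 2/15*e24 - 16*e34 - 6*e123 - 3*e134
Answer: 8/5 + 2/5*e1 + 3*e23 + 12*e123 - 2*e134


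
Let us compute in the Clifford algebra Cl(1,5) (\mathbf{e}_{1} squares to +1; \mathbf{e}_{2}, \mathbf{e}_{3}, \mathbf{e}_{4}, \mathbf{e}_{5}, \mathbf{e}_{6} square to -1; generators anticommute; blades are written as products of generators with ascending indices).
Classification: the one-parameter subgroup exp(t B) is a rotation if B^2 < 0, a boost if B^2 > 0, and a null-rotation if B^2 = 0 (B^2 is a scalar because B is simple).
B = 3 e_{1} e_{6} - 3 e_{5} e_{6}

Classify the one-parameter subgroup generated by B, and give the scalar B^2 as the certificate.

B^2 term by term: the squares give (3)^2*(e_{1} e_{6})^2 + (-3)^2*(e_{5} e_{6})^2 = 9*(+1) + 9*(-1) = 0 (each basis 2-blade squares to minus the product of its generators' squares); cross terms between blades sharing an index anticommute and cancel. So B^2 = 0.
Answer: null-rotation, certificate B^2 = 0. Why this suffices: the scalar 0 survives any versor conjugation, so its sign alone determines the class however B is presented.


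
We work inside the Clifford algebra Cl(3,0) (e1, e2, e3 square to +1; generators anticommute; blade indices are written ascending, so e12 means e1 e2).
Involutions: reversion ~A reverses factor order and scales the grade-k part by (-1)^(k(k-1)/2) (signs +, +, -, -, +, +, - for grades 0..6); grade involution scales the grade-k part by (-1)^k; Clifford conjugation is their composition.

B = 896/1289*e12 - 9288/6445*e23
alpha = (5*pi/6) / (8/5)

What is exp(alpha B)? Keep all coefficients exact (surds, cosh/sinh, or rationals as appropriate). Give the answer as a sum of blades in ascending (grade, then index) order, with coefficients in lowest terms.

B^2 term by term: the squares give (896/1289)^2*(e12)^2 + (-9288/6445)^2*(e23)^2 = 802816/1661521*(-1) + 86266944/41538025*(-1) = -64/25 (each basis 2-blade squares to minus the product of its generators' squares); cross terms between blades sharing an index anticommute and cancel. So B^2 = -64/25.
B^2 = -64/25 — since the square is negative, the closed form is circular: l = 8/5, alpha*l = 5*pi/6, so exp(alpha B) = cos(5*pi/6) + (sin(5*pi/6)/(8/5))*B = -sqrt(3)/2 + (5/16)*B.
Answer: -sqrt(3)/2 + 280/1289*e12 - 1161/2578*e23


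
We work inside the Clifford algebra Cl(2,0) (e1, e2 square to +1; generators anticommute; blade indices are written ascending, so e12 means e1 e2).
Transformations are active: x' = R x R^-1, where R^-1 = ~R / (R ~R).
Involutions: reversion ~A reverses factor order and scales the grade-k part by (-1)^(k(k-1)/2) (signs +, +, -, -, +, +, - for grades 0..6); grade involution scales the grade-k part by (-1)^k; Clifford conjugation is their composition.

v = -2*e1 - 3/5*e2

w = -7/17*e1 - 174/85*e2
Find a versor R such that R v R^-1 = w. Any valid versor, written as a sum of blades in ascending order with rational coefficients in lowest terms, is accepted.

Reasoning: v^2 = w^2 = 109/25 since conjugation preserves the quadratic form; R = v + w = -41/17*e1 - 45/17*e2 is then valid when invertible, keeping its own part and reversing (v - w)/2.
Answer: -41/17*e1 - 45/17*e2


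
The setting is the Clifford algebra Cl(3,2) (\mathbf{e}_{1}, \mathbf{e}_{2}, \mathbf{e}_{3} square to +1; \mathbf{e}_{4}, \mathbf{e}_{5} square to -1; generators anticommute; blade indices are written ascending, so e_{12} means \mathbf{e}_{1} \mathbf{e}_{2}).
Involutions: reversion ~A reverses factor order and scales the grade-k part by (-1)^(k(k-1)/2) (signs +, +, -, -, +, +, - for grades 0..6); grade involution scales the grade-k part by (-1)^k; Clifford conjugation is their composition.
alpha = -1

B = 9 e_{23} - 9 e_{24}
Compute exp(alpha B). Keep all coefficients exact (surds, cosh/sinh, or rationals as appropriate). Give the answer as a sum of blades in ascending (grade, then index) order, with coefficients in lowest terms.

B^2 term by term: the squares give (9)^2*(e_{23})^2 + (-9)^2*(e_{24})^2 = 81*(-1) + 81*(+1) = 0 (each basis 2-blade squares to minus the product of its generators' squares); cross terms between blades sharing an index anticommute and cancel. So B^2 = 0.
B^2 = 0, and the exponential is exactly linear here: exp(alpha B) = 1 + alpha B (parabolic case).
Answer: 1 - 9 e_{23} + 9 e_{24}


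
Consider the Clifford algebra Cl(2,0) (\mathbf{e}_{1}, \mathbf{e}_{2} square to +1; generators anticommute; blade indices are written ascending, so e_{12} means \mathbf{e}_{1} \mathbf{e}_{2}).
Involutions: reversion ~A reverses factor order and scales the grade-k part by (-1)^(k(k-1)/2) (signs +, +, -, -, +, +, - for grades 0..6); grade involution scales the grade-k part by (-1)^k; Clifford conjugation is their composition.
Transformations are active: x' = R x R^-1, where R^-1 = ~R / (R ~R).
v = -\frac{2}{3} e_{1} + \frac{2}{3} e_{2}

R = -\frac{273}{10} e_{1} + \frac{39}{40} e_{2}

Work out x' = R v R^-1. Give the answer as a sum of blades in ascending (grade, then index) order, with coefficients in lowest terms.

~R = -\frac{273}{10} e_{1} + \frac{39}{40} e_{2}, and R ~R = \frac{238797}{320}, so R^-1 = ~R / (\frac{238797}{320}).
R v = \frac{377}{20} - \frac{351}{20} e_{12}
Answer: -\frac{1678}{2355} e_{1} - \frac{1454}{2355} e_{2}


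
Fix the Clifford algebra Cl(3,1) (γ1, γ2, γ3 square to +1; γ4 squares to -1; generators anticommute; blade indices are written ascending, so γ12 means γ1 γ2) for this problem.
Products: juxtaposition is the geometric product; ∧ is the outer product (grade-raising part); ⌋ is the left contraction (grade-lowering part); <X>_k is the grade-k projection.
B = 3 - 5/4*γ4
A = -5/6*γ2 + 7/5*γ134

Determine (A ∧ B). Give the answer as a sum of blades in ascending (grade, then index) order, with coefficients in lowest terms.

step 1: -5/2*γ2 + 25/24*γ24 + 21/5*γ134
Answer: -5/2*γ2 + 25/24*γ24 + 21/5*γ134


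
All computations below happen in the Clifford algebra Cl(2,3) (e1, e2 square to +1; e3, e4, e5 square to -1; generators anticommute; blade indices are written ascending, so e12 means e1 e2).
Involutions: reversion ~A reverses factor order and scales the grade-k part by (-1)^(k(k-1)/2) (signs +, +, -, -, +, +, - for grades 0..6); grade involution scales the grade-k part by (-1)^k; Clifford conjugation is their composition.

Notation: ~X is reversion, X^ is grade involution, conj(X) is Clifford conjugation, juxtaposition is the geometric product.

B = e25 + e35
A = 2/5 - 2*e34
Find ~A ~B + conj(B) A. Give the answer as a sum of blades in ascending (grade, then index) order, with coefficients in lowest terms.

first term: -2/5*e25 - 2/5*e35 - 2*e45 - 2*e2345
second term: -2/5*e25 - 2/5*e35 - 2*e45 + 2*e2345
Answer: -4/5*e25 - 4/5*e35 - 4*e45


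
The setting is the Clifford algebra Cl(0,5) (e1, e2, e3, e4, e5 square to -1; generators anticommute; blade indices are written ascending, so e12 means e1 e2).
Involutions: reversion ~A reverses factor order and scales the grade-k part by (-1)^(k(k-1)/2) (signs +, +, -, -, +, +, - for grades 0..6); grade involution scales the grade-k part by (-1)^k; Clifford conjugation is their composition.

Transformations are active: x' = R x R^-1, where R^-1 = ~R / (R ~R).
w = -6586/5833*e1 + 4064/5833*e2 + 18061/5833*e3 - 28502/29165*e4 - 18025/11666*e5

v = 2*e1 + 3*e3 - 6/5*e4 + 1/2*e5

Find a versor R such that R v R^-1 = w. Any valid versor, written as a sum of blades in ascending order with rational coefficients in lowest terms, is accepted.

A norm check does it: q(v) = q(w) = -1469/100, hence R = v + w = 5080/5833*e1 + 4064/5833*e2 + 35560/5833*e3 - 12700/5833*e4 - 6096/5833*e5 realises the map — parallel part kept, (v - w)/2 negated, v carried to w.
Answer: 5080/5833*e1 + 4064/5833*e2 + 35560/5833*e3 - 12700/5833*e4 - 6096/5833*e5


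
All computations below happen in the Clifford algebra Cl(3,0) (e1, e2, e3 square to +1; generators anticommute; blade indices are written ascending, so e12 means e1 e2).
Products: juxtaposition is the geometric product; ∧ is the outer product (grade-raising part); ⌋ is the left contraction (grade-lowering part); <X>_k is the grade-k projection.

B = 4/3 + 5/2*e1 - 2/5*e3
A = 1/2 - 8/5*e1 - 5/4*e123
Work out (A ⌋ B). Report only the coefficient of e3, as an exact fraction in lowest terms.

step 1: -10/3 + 5/4*e1 - 1/5*e3
Answer: -1/5


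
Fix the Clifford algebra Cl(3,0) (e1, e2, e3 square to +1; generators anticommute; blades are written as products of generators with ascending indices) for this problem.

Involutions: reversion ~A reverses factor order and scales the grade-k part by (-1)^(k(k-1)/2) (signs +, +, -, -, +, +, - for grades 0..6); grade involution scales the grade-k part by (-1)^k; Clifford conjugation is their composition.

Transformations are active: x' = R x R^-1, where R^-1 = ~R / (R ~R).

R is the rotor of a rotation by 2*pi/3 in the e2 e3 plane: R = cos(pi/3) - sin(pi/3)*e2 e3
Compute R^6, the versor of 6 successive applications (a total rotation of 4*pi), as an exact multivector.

Half-angle bookkeeping: 6 applications in e2 e3 add up to rotor phase 6*pi/3 = 2*pi, so R^6 = cos(2*pi) - sin(2*pi)*e2 e3.
cos(2*pi) = 1 and sin(2*pi) = 0, so R^6 = 1. The total rotation 4*pi is 2 full turns, so every vector returns to itself, yet the rotor is +1, back on the identity sheet (an even number of 2*pi turns).
Answer: 1


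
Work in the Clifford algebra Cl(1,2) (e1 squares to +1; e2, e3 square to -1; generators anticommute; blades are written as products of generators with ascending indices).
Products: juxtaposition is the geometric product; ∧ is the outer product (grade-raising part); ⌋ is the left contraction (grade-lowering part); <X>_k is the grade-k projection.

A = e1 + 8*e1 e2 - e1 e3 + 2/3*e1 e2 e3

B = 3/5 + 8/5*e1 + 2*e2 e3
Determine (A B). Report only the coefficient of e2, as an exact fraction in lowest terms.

step 1: 8/5 - 11/15*e1 - 64/5*e2 + 8/5*e3 + 14/5*e1 e2 - 83/5*e1 e3 + 16/15*e2 e3 + 12/5*e1 e2 e3
Answer: -64/5


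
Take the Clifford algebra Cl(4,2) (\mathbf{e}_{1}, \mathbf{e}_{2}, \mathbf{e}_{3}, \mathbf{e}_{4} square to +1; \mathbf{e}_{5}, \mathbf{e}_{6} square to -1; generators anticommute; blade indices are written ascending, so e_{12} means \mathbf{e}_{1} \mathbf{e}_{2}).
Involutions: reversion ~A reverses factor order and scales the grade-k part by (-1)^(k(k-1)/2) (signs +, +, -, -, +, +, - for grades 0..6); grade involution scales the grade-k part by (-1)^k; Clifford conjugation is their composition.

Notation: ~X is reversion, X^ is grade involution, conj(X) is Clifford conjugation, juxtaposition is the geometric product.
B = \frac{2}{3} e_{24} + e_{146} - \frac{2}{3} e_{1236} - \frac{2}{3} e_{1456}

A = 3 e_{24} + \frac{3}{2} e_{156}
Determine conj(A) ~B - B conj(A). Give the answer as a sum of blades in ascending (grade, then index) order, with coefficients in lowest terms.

first term: -2 + e_{4} + \frac{3}{2} e_{45} + 3 e_{126} + e_{235} + 2 e_{1256} + 2 e_{1346} - e_{12456}
second term: 2 - e_{4} + \frac{3}{2} e_{45} + 3 e_{126} + e_{235} - 2 e_{1256} - 2 e_{1346} + e_{12456}
Answer: -4 + 2 e_{4} + 4 e_{1256} + 4 e_{1346} - 2 e_{12456}


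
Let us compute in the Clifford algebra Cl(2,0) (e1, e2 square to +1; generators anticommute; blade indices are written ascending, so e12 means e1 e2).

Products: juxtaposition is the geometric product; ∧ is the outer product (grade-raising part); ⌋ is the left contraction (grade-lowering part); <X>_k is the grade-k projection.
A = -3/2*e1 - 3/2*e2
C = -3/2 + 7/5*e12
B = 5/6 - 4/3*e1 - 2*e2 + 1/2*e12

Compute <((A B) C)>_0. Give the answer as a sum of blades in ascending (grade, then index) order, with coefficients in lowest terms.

step 1: 5 - 1/2*e1 - 2*e2 + e12
step 2: -89/10 + 71/20*e1 + 23/10*e2 + 11/2*e12
step 3: -89/10
Answer: -89/10


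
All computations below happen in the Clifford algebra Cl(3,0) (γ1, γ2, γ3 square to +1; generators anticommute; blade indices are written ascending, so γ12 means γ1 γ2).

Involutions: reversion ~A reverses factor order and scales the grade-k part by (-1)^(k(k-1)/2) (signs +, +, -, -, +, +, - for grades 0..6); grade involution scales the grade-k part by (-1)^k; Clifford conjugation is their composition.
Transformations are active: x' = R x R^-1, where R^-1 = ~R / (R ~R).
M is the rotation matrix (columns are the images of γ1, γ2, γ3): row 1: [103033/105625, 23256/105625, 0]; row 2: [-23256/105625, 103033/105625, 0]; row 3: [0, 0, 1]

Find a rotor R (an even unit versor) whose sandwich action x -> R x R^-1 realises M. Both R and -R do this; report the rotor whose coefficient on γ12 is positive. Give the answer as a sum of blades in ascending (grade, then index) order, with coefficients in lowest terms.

Method: write R = a + b12*γ12 + b13*γ13 + b23*γ23 with a^2 + b12^2 + b13^2 + b23^2 = 1 (so R^-1 = ~R). Expanding the columns R e_j ~R gives tr M = 4a^2 - 1 and, from the antisymmetric part, M21 - M12 = -4a*b12, M13 - M31 = 4a*b13, M32 - M23 = -4a*b23.
Here tr M = 311691/105625, so a^2 = (1 + tr M)/4 = 104329/105625 and a = ±323/325. Taking a = 323/325: M21 - M12 = -46512/105625, M13 - M31 = 0, M32 - M23 = 0, giving b12 = 36/325, b13 = 0, b23 = 0, i.e. R = 323/325 + 36/325*γ12.
Its γ12 coefficient is already positive.
Answer: 323/325 + 36/325*γ12. Uniqueness: Spin(3) -> SO(3) maps R and -R to the same rotation of trace 311691/105625; fixing the sign of the γ12 coefficient removes the ambiguity.


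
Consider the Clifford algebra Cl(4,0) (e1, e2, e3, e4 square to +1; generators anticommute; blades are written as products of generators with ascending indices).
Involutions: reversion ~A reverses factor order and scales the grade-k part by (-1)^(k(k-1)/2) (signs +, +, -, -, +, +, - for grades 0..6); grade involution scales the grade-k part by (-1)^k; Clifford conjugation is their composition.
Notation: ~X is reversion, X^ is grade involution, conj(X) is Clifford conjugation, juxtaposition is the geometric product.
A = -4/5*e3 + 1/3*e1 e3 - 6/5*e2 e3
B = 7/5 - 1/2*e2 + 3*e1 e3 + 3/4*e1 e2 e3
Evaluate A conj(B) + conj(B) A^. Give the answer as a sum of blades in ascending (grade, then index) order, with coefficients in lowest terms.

first term: 1 - 3/2*e1 + 1/4*e2 - 13/25*e3 + 3*e1 e2 + 7/15*e1 e3 - 32/25*e2 e3 - 1/6*e1 e2 e3
second term: 1 - 3/2*e1 + 1/4*e2 + 13/25*e3 - 3*e1 e2 + 7/15*e1 e3 - 32/25*e2 e3 - 1/6*e1 e2 e3
Answer: 2 - 3*e1 + 1/2*e2 + 14/15*e1 e3 - 64/25*e2 e3 - 1/3*e1 e2 e3


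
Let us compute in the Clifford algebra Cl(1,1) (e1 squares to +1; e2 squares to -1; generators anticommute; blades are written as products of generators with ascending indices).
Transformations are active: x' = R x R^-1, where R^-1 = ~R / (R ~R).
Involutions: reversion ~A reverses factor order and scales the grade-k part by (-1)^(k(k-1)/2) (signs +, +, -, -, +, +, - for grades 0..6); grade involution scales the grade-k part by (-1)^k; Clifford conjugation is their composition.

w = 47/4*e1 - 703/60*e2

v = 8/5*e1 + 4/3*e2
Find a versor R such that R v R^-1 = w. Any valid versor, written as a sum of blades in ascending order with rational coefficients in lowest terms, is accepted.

Reasoning: v^2 = w^2 = 176/225 since conjugation preserves the quadratic form; R = v + w = 267/20*e1 - 623/60*e2 is then valid when invertible, keeping its own part and reversing (v - w)/2.
Answer: 267/20*e1 - 623/60*e2


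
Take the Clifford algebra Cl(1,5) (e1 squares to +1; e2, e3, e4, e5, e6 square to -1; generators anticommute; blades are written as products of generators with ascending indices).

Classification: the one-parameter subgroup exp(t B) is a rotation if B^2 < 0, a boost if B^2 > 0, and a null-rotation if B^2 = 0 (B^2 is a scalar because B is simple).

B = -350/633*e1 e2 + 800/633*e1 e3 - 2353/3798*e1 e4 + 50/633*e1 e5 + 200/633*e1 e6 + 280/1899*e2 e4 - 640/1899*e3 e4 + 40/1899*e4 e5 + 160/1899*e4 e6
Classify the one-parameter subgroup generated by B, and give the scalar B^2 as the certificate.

B^2 term by term: the squares give (-350/633)^2*(e1 e2)^2 + (800/633)^2*(e1 e3)^2 + (-2353/3798)^2*(e1 e4)^2 + (50/633)^2*(e1 e5)^2 + (200/633)^2*(e1 e6)^2 + (280/1899)^2*(e2 e4)^2 + (-640/1899)^2*(e3 e4)^2 + (40/1899)^2*(e4 e5)^2 + (160/1899)^2*(e4 e6)^2 = 122500/400689*(+1) + 640000/400689*(+1) + 5536609/14424804*(+1) + 2500/400689*(+1) + 40000/400689*(+1) + 78400/3606201*(-1) + 409600/3606201*(-1) + 1600/3606201*(-1) + 25600/3606201*(-1) = 9/4 (each basis 2-blade squares to minus the product of its generators' squares); cross terms between blades sharing an index anticommute and cancel; the commuting (index-disjoint) pairs give grade-4 terms 2*c*c'*(blade product), which cancel blade by blade — e1 e2 e3 e4: 448000/1202067 - 448000/1202067 = 0; e1 e2 e4 e5: -28000/1202067 + 28000/1202067 = 0; e1 e2 e4 e6: -112000/1202067 + 112000/1202067 = 0; e1 e3 e4 e5: 64000/1202067 - 64000/1202067 = 0; e1 e3 e4 e6: 256000/1202067 - 256000/1202067 = 0; e1 e4 e5 e6: -16000/1202067 + 16000/1202067 = 0 — confirming B is simple. So B^2 = 9/4.
Answer: boost, certificate B^2 = 9/4. Certificate logic: 9/4 is a conjugation-invariant scalar, so its sign fixes rotation versus boost versus null-rotation outright.


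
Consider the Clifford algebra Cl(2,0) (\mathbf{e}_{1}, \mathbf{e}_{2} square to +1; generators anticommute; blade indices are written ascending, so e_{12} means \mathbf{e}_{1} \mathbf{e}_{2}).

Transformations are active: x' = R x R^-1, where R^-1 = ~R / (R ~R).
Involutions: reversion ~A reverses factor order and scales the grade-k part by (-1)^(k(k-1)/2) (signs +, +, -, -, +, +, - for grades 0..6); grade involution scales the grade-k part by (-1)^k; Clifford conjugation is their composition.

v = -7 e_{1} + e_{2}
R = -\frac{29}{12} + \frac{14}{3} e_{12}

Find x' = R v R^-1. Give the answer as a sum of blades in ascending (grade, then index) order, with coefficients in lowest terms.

~R = -\frac{29}{12} - \frac{14}{3} e_{12}, and R ~R = \frac{3977}{144}, so R^-1 = ~R / (\frac{3977}{144}).
R v = \frac{259}{12} e_{1} + \frac{121}{4} e_{2}
Answer: \frac{12817}{3977} e_{1} - \frac{25031}{3977} e_{2}


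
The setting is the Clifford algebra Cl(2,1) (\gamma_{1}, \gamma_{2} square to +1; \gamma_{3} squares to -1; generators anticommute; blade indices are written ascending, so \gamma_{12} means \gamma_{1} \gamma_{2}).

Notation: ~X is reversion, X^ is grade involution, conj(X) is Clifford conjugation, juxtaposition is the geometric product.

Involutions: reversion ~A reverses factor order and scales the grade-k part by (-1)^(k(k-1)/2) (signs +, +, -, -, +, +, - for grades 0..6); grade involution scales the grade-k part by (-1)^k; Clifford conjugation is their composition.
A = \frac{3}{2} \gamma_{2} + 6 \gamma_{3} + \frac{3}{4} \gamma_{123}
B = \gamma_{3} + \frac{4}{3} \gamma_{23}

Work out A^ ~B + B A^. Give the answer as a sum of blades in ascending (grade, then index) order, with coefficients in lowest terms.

first term: 6 + \gamma_{1} + 8 \gamma_{2} + 2 \gamma_{3} + \frac{3}{4} \gamma_{12} - \frac{3}{2} \gamma_{23}
second term: 6 - \gamma_{1} + 8 \gamma_{2} + 2 \gamma_{3} + \frac{3}{4} \gamma_{12} + \frac{3}{2} \gamma_{23}
Answer: 12 + 16 \gamma_{2} + 4 \gamma_{3} + \frac{3}{2} \gamma_{12}


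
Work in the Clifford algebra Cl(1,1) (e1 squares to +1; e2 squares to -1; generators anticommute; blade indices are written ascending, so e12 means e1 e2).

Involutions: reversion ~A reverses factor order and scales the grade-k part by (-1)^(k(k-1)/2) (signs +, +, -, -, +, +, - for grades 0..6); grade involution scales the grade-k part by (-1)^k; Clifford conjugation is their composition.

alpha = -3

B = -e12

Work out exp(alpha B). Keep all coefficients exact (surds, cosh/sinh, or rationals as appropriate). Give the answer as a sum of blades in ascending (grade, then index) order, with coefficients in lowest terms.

B^2 = (-1)^2*(e12)^2 = 1*(+1) = 1 (a basis 2-blade squares to minus the product of its generators' squares).
B^2 = 1 — the series telescopes hyperbolically here: l = 1, alpha*l = -3, so exp(alpha B) = cosh(-3) + (sinh(-3)/1)*B = cosh(3) + (-sinh(3))*B.
Answer: cosh(3) + sinh(3)*e12


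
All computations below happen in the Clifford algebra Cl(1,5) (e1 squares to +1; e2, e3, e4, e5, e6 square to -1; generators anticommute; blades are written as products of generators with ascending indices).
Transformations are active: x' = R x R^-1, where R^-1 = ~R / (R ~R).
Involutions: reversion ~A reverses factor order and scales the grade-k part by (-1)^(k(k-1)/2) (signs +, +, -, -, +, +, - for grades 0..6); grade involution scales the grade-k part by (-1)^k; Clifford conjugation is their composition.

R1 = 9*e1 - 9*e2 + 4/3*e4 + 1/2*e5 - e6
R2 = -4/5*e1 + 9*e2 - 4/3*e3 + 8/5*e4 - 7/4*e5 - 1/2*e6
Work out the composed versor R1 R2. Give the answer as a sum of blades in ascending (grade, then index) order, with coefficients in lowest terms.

Distribute over the terms of R1 (each basis-blade product reordered to ascending indices, repeated generators contracted through their squares):
(9*e1) R2 = -36/5 + 81*e1 e2 - 12*e1 e3 + 72/5*e1 e4 - 63/4*e1 e5 - 9/2*e1 e6
(-9*e2) R2 = 81 - 36/5*e1 e2 + 12*e2 e3 - 72/5*e2 e4 + 63/4*e2 e5 + 9/2*e2 e6
(4/3*e4) R2 = -32/15 + 16/15*e1 e4 - 12*e2 e4 + 16/9*e3 e4 - 7/3*e4 e5 - 2/3*e4 e6
(1/2*e5) R2 = 7/8 + 2/5*e1 e5 - 9/2*e2 e5 + 2/3*e3 e5 - 4/5*e4 e5 - 1/4*e5 e6
(-e6) R2 = -1/2 - 4/5*e1 e6 + 9*e2 e6 - 4/3*e3 e6 + 8/5*e4 e6 - 7/4*e5 e6
Summing the partial products and collecting blades:
Answer: 1729/24 + 369/5*e1 e2 - 12*e1 e3 + 232/15*e1 e4 - 307/20*e1 e5 - 53/10*e1 e6 + 12*e2 e3 - 132/5*e2 e4 + 45/4*e2 e5 + 27/2*e2 e6 + 16/9*e3 e4 + 2/3*e3 e5 - 4/3*e3 e6 - 47/15*e4 e5 + 14/15*e4 e6 - 2*e5 e6


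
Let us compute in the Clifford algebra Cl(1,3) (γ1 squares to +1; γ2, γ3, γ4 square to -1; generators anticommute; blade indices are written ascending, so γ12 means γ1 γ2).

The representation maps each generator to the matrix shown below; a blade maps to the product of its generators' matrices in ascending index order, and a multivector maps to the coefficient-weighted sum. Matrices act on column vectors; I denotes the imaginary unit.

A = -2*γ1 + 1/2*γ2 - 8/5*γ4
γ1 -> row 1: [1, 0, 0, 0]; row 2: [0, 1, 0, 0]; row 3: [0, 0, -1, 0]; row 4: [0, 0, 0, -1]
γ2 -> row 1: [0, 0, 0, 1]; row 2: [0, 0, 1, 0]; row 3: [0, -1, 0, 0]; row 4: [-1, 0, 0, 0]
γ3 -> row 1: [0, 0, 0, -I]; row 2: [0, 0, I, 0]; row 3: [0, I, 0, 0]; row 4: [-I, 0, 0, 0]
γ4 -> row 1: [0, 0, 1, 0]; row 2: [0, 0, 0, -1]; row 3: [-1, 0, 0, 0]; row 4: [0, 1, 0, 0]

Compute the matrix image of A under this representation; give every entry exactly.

M = (-2)*rho(γ1) + (1/2)*rho(γ2) + (-8/5)*rho(γ4), summed entrywise:
Answer: row 1: [-2, 0, -8/5, 1/2]; row 2: [0, -2, 1/2, 8/5]; row 3: [8/5, -1/2, 2, 0]; row 4: [-1/2, -8/5, 0, 2]


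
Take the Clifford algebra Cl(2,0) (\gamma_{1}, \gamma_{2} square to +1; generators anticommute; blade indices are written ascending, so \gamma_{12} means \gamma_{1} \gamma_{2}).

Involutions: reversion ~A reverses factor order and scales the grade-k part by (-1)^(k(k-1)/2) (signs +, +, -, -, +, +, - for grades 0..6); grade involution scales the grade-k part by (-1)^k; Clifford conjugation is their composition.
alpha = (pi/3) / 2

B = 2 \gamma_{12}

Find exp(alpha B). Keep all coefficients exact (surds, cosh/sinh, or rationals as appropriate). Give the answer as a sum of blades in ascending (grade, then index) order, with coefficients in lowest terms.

B^2 = (2)^2*(\gamma_{12})^2 = 4*(-1) = -4 (a basis 2-blade squares to minus the product of its generators' squares).
B^2 = -4 — the negative square puts this in the circular regime; l = 2, alpha*l = \frac{\pi}{3}, so exp(alpha B) = cos(\frac{\pi}{3}) + (sin(\frac{\pi}{3})/2)*B = \frac{1}{2} + (\frac{\sqrt{3}}{4})*B.
Answer: \frac{1}{2} + \frac{\sqrt{3}}{2} \gamma_{12}


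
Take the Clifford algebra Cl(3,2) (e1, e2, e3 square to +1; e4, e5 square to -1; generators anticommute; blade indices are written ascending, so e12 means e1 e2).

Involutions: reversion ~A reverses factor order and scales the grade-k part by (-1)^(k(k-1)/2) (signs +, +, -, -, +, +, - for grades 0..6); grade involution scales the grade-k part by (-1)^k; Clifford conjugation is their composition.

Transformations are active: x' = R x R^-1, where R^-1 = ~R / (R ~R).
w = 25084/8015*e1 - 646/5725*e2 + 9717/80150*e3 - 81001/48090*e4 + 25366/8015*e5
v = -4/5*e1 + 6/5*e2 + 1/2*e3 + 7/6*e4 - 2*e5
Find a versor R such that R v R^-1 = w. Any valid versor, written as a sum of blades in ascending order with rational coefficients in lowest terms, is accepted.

Construction: equal norms (both -682/225) license R = v + w = 18672/8015*e1 + 6224/5725*e2 + 24896/40075*e3 - 12448/24045*e4 + 9336/8015*e5 — nothing changes along that direction, while (v - w)/2 changes sign, so v maps onto w.
Answer: 18672/8015*e1 + 6224/5725*e2 + 24896/40075*e3 - 12448/24045*e4 + 9336/8015*e5


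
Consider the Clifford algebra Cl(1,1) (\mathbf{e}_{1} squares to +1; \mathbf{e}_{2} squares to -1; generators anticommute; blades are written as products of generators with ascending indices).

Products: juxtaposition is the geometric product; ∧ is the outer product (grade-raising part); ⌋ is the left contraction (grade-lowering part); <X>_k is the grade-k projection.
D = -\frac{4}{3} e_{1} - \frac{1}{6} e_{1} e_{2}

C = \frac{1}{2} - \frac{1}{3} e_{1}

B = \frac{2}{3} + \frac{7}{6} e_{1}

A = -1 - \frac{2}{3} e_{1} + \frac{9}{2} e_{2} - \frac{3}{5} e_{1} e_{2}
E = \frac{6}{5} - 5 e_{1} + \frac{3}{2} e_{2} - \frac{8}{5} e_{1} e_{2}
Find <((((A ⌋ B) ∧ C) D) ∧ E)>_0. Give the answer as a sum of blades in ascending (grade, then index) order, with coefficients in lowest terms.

step 1: -\frac{13}{9} - \frac{7}{6} e_{1}
step 2: -\frac{13}{18} - \frac{11}{108} e_{1}
step 3: \frac{11}{81} + \frac{26}{27} e_{1} + \frac{11}{648} e_{2} + \frac{13}{108} e_{1} e_{2}
step 4: \frac{22}{135} + \frac{193}{405} e_{1} + \frac{121}{540} e_{2} + \frac{1573}{1080} e_{1} e_{2}
step 5: \frac{22}{135}
Answer: \frac{22}{135}


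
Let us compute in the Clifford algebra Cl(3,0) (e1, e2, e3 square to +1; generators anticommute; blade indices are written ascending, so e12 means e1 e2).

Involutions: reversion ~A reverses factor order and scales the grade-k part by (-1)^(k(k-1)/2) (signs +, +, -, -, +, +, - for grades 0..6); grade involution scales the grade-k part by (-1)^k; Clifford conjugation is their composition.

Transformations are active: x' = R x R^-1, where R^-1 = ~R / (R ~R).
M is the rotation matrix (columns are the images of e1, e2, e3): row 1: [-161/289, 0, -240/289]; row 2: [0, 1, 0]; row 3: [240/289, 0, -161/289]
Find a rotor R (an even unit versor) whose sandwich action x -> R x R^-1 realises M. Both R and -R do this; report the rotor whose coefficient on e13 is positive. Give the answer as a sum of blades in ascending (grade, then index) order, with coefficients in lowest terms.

Method: write R = a + b12*e12 + b13*e13 + b23*e23 with a^2 + b12^2 + b13^2 + b23^2 = 1 (so R^-1 = ~R). Expanding the columns R e_j ~R gives tr M = 4a^2 - 1 and, from the antisymmetric part, M21 - M12 = -4a*b12, M13 - M31 = 4a*b13, M32 - M23 = -4a*b23.
Here tr M = -33/289, so a^2 = (1 + tr M)/4 = 64/289 and a = ±8/17. Taking a = 8/17: M21 - M12 = 0, M13 - M31 = -480/289, M32 - M23 = 0, giving b12 = 0, b13 = -15/17, b23 = 0, i.e. R = 8/17 - 15/17*e13.
Its e13 coefficient is negative, so report the other preimage -R.
Answer: -8/17 + 15/17*e13. Recall the cover is two-to-one: with M of trace -33/289, both preimages act alike, and the stated e13 sign chooses the sheet.


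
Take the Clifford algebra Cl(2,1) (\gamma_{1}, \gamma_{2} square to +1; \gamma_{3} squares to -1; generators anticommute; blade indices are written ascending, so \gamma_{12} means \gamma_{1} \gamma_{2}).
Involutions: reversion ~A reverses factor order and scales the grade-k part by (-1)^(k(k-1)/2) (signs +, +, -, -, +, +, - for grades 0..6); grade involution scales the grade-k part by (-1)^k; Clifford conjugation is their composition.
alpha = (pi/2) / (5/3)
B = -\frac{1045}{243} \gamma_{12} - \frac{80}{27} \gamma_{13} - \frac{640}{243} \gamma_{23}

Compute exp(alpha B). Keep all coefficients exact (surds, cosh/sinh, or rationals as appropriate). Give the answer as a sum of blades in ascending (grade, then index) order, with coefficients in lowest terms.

B^2 term by term: the squares give (-\frac{1045}{243})^2*(\gamma_{12})^2 + (-\frac{80}{27})^2*(\gamma_{13})^2 + (-\frac{640}{243})^2*(\gamma_{23})^2 = \frac{1092025}{59049}*(-1) + \frac{6400}{729}*(+1) + \frac{409600}{59049}*(+1) = -\frac{25}{9} (each basis 2-blade squares to minus the product of its generators' squares); cross terms between blades sharing an index anticommute and cancel. So B^2 = -\frac{25}{9}.
B^2 = -\frac{25}{9} — B^2 < 0, so the exponential closes trigonometrically: l = \frac{5}{3}, alpha*l = \frac{\pi}{2}, so exp(alpha B) = cos(\frac{\pi}{2}) + (sin(\frac{\pi}{2})/(\frac{5}{3}))*B = 0 + (\frac{3}{5})*B.
Answer: - \frac{209}{81} \gamma_{12} - \frac{16}{9} \gamma_{13} - \frac{128}{81} \gamma_{23}


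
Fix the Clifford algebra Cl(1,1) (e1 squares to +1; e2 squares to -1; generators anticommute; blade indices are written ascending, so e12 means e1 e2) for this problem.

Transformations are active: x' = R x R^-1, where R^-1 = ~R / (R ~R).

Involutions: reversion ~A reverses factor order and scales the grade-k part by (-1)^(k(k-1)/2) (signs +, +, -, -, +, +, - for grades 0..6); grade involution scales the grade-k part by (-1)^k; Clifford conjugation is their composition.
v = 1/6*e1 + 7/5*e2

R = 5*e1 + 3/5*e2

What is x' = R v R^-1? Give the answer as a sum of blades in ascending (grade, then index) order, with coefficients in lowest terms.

~R = 5*e1 + 3/5*e2, and R ~R = 616/25, so R^-1 = ~R / (616/25).
R v = -1/150 + 69/10*e12
Answer: -313/1848*e1 - 4313/3080*e2


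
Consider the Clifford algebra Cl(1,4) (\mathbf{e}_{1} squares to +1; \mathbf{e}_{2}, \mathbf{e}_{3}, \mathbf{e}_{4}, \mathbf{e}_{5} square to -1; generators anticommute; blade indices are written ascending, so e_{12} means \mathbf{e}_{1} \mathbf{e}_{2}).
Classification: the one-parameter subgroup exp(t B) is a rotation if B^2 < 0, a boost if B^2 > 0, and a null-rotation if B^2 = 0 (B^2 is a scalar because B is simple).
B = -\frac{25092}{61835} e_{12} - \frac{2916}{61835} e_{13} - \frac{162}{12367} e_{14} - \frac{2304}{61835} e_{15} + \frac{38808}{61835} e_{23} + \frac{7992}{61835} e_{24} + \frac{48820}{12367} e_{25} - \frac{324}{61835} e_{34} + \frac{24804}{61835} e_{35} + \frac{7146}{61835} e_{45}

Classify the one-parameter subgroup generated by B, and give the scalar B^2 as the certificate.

B^2 term by term: the squares give (-\frac{25092}{61835})^2*(e_{12})^2 + (-\frac{2916}{61835})^2*(e_{13})^2 + (-\frac{162}{12367})^2*(e_{14})^2 + (-\frac{2304}{61835})^2*(e_{15})^2 + (\frac{38808}{61835})^2*(e_{23})^2 + (\frac{7992}{61835})^2*(e_{24})^2 + (\frac{48820}{12367})^2*(e_{25})^2 + (-\frac{324}{61835})^2*(e_{34})^2 + (\frac{24804}{61835})^2*(e_{35})^2 + (\frac{7146}{61835})^2*(e_{45})^2 = \frac{629608464}{3823567225}*(+1) + \frac{8503056}{3823567225}*(+1) + \frac{26244}{152942689}*(+1) + \frac{5308416}{3823567225}*(+1) + \frac{1506060864}{3823567225}*(-1) + \frac{63872064}{3823567225}*(-1) + \frac{2383392400}{152942689}*(-1) + \frac{104976}{3823567225}*(-1) + \frac{615238416}{3823567225}*(-1) + \frac{51065316}{3823567225}*(-1) = -16 (each basis 2-blade squares to minus the product of its generators' squares); cross terms between blades sharing an index anticommute and cancel; the commuting (index-disjoint) pairs give grade-4 terms 2*c*c'*(blade product), which cancel blade by blade — e_{1234}: \frac{16259616}{3823567225} + \frac{46609344}{3823567225} - \frac{12573792}{764713445} = 0; e_{1235}: -\frac{1244763936}{3823567225} + \frac{56943648}{152942689} - \frac{178827264}{3823567225} = 0; e_{1245}: -\frac{358614864}{3823567225} + \frac{15817680}{152942689} - \frac{36827136}{3823567225} = 0; e_{1345}: -\frac{41675472}{3823567225} + \frac{8036496}{764713445} + \frac{1492992}{3823567225} = 0; e_{2345}: \frac{554643936}{3823567225} - \frac{396467136}{3823567225} - \frac{6327072}{152942689} = 0 — confirming B is simple. So B^2 = -16.
Answer: rotation, certificate B^2 = -16. Why this suffices: the scalar -16 survives any versor conjugation, so its sign alone determines the class however B is presented.


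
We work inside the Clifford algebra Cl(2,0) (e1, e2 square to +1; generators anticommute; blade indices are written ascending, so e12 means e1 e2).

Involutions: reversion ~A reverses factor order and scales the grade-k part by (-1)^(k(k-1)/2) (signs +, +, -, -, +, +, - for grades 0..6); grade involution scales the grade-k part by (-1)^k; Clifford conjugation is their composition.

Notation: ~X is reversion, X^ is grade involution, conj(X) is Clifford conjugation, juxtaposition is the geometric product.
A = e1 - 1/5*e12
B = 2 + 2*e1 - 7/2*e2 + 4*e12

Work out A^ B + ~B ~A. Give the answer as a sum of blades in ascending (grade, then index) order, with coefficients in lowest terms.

first term: -6/5 - 13/10*e1 - 18/5*e2 + 31/10*e12
second term: 14/5 + 27/10*e1 + 22/5*e2 + 39/10*e12
Answer: 8/5 + 7/5*e1 + 4/5*e2 + 7*e12
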